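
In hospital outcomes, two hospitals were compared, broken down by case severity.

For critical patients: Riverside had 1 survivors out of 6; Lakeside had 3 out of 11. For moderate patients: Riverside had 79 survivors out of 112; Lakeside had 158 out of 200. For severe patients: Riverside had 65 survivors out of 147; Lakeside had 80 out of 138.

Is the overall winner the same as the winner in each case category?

Critical: Riverside 1/6 = 16.7%, Lakeside 3/11 = 27.3% → Lakeside
Moderate: Riverside 79/112 = 70.5%, Lakeside 158/200 = 79.0% → Lakeside
Severe: Riverside 65/147 = 44.2%, Lakeside 80/138 = 58.0% → Lakeside
Overall: Riverside 145/265 = 54.7%, Lakeside 241/349 = 69.1% → Lakeside
Lakeside wins overall and in every case group — no reversal.

Yes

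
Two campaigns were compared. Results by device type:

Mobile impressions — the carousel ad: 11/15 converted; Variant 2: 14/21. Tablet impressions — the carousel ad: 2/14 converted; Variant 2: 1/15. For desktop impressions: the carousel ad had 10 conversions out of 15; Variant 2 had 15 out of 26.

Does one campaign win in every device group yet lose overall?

Mobile: the carousel ad 11/15 = 73.3%, Variant 2 14/21 = 66.7% → the carousel ad
Tablet: the carousel ad 2/14 = 14.3%, Variant 2 1/15 = 6.7% → the carousel ad
Desktop: the carousel ad 10/15 = 66.7%, Variant 2 15/26 = 57.7% → the carousel ad
Overall: the carousel ad 23/44 = 52.3%, Variant 2 30/62 = 48.4% → the carousel ad
The carousel ad wins overall and in every device group — no reversal.

No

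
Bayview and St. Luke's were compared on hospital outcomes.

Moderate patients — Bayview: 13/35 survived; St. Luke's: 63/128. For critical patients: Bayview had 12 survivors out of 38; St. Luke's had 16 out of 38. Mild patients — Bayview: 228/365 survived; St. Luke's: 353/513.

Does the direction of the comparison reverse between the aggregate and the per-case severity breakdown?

Moderate: Bayview 13/35 = 37.1%, St. Luke's 63/128 = 49.2% → St. Luke's
Critical: Bayview 12/38 = 31.6%, St. Luke's 16/38 = 42.1% → St. Luke's
Mild: Bayview 228/365 = 62.5%, St. Luke's 353/513 = 68.8% → St. Luke's
Overall: Bayview 253/438 = 57.8%, St. Luke's 432/679 = 63.6% → St. Luke's
St. Luke's wins overall and in every case group — no reversal.

No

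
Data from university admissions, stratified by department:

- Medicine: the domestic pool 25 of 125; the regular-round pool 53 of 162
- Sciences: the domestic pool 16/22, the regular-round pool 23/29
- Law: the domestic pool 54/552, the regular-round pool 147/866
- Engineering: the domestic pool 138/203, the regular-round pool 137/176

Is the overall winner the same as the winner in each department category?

Yes

Medicine: the domestic pool 25/125 = 20.0%, the regular-round pool 53/162 = 32.7% → the regular-round pool
Sciences: the domestic pool 16/22 = 72.7%, the regular-round pool 23/29 = 79.3% → the regular-round pool
Law: the domestic pool 54/552 = 9.8%, the regular-round pool 147/866 = 17.0% → the regular-round pool
Engineering: the domestic pool 138/203 = 68.0%, the regular-round pool 137/176 = 77.8% → the regular-round pool
Overall: the domestic pool 233/902 = 25.8%, the regular-round pool 360/1233 = 29.2% → the regular-round pool
The regular-round pool wins overall and in every department group — no reversal.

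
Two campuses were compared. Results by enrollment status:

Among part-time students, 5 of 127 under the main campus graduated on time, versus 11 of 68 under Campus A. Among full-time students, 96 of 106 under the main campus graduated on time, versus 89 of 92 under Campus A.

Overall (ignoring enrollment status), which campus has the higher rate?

Part-time: the main campus 5/127 = 3.9%, Campus A 11/68 = 16.2% → Campus A
Full-time: the main campus 96/106 = 90.6%, Campus A 89/92 = 96.7% → Campus A
Overall: the main campus 101/233 = 43.3%, Campus A 100/160 = 62.5% → Campus A

Campus A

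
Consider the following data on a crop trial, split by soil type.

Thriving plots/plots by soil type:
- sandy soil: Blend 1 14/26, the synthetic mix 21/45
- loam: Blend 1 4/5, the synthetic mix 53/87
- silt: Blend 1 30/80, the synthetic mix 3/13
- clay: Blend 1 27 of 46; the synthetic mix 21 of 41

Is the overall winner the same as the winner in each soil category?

Sandy soil: Blend 1 14/26 = 53.8%, the synthetic mix 21/45 = 46.7% → Blend 1
Loam: Blend 1 4/5 = 80.0%, the synthetic mix 53/87 = 60.9% → Blend 1
Silt: Blend 1 30/80 = 37.5%, the synthetic mix 3/13 = 23.1% → Blend 1
Clay: Blend 1 27/46 = 58.7%, the synthetic mix 21/41 = 51.2% → Blend 1
Overall: Blend 1 75/157 = 47.8%, the synthetic mix 98/186 = 52.7% → the synthetic mix
Blend 1 wins each soil group but the synthetic mix wins overall — the comparison reverses. Blend 1's plots skew toward silt, which has a lower base rate.

No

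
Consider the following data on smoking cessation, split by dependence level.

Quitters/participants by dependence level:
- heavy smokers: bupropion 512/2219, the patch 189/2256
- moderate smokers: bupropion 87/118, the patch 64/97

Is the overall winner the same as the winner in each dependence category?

Yes

Heavy smokers: bupropion 512/2219 = 23.1%, the patch 189/2256 = 8.4% → bupropion
Moderate smokers: bupropion 87/118 = 73.7%, the patch 64/97 = 66.0% → bupropion
Overall: bupropion 599/2337 = 25.6%, the patch 253/2353 = 10.8% → bupropion
Bupropion wins overall and in every dependence group — no reversal.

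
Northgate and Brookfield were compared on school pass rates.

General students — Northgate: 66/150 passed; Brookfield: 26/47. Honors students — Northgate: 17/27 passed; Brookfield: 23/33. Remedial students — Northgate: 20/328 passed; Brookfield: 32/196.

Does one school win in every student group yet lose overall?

No

General: Northgate 66/150 = 44.0%, Brookfield 26/47 = 55.3% → Brookfield
Honors: Northgate 17/27 = 63.0%, Brookfield 23/33 = 69.7% → Brookfield
Remedial: Northgate 20/328 = 6.1%, Brookfield 32/196 = 16.3% → Brookfield
Overall: Northgate 103/505 = 20.4%, Brookfield 81/276 = 29.3% → Brookfield
Brookfield wins overall and in every student group — no reversal.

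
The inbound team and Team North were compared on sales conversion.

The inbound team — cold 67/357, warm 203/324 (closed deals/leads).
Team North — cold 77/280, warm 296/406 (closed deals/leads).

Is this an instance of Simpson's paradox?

Cold: the inbound team 67/357 = 18.8%, Team North 77/280 = 27.5% → Team North
Warm: the inbound team 203/324 = 62.7%, Team North 296/406 = 72.9% → Team North
Overall: the inbound team 270/681 = 39.6%, Team North 373/686 = 54.4% → Team North
Team North wins overall and in every lead group — no reversal.

No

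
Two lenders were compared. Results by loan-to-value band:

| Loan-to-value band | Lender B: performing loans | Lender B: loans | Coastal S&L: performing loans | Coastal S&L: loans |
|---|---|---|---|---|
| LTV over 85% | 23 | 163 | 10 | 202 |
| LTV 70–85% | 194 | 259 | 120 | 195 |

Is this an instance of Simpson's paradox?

No

LTV over 85%: Lender B 23/163 = 14.1%, Coastal S&L 10/202 = 5.0% → Lender B
LTV 70–85%: Lender B 194/259 = 74.9%, Coastal S&L 120/195 = 61.5% → Lender B
Overall: Lender B 217/422 = 51.4%, Coastal S&L 130/397 = 32.7% → Lender B
Lender B wins overall and in every loan-to-value group — no reversal.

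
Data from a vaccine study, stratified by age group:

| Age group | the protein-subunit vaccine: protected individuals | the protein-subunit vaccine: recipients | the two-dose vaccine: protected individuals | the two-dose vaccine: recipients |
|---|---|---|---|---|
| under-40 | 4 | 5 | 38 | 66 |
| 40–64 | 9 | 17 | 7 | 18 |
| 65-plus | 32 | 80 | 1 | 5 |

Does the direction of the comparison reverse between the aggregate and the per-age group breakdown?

Under-40: the protein-subunit vaccine 4/5 = 80.0%, the two-dose vaccine 38/66 = 57.6% → the protein-subunit vaccine
40–64: the protein-subunit vaccine 9/17 = 52.9%, the two-dose vaccine 7/18 = 38.9% → the protein-subunit vaccine
65-plus: the protein-subunit vaccine 32/80 = 40.0%, the two-dose vaccine 1/5 = 20.0% → the protein-subunit vaccine
Overall: the protein-subunit vaccine 45/102 = 44.1%, the two-dose vaccine 46/89 = 51.7% → the two-dose vaccine
The protein-subunit vaccine wins each age group but the two-dose vaccine wins overall — the comparison reverses. The protein-subunit vaccine's recipients skew toward 65-plus, which has a lower base rate.

Yes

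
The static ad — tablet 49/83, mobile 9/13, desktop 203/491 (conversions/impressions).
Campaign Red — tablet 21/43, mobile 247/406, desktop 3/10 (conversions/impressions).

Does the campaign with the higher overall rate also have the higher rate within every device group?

Tablet: the static ad 49/83 = 59.0%, Campaign Red 21/43 = 48.8% → the static ad
Mobile: the static ad 9/13 = 69.2%, Campaign Red 247/406 = 60.8% → the static ad
Desktop: the static ad 203/491 = 41.3%, Campaign Red 3/10 = 30.0% → the static ad
Overall: the static ad 261/587 = 44.5%, Campaign Red 271/459 = 59.0% → Campaign Red
The static ad wins each device group but Campaign Red wins overall — the comparison reverses. The static ad's impressions skew toward desktop, which has a lower base rate.

No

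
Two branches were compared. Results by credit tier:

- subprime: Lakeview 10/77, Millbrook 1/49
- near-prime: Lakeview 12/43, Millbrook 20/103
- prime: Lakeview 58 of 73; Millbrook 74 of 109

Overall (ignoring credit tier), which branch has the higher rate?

Lakeview

Subprime: Lakeview 10/77 = 13.0%, Millbrook 1/49 = 2.0% → Lakeview
Near-prime: Lakeview 12/43 = 27.9%, Millbrook 20/103 = 19.4% → Lakeview
Prime: Lakeview 58/73 = 79.5%, Millbrook 74/109 = 67.9% → Lakeview
Overall: Lakeview 80/193 = 41.5%, Millbrook 95/261 = 36.4% → Lakeview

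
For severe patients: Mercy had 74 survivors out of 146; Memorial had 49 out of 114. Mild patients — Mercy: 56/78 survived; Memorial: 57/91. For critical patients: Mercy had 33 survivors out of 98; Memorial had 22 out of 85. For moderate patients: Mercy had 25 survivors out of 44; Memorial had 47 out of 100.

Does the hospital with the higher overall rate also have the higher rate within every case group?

Severe: Mercy 74/146 = 50.7%, Memorial 49/114 = 43.0% → Mercy
Mild: Mercy 56/78 = 71.8%, Memorial 57/91 = 62.6% → Mercy
Critical: Mercy 33/98 = 33.7%, Memorial 22/85 = 25.9% → Mercy
Moderate: Mercy 25/44 = 56.8%, Memorial 47/100 = 47.0% → Mercy
Overall: Mercy 188/366 = 51.4%, Memorial 175/390 = 44.9% → Mercy
Mercy wins overall and in every case group — no reversal.

Yes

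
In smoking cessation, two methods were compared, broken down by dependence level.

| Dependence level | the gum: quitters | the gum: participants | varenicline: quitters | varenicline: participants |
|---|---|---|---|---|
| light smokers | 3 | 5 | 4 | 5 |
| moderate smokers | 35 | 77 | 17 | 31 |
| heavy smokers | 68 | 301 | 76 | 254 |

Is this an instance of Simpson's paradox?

Light smokers: the gum 3/5 = 60.0%, varenicline 4/5 = 80.0% → varenicline
Moderate smokers: the gum 35/77 = 45.5%, varenicline 17/31 = 54.8% → varenicline
Heavy smokers: the gum 68/301 = 22.6%, varenicline 76/254 = 29.9% → varenicline
Overall: the gum 106/383 = 27.7%, varenicline 97/290 = 33.4% → varenicline
Varenicline wins overall and in every dependence group — no reversal.

No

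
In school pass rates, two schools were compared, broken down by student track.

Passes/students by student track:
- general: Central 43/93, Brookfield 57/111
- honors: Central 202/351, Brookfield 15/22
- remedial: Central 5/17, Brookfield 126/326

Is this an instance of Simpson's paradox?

General: Central 43/93 = 46.2%, Brookfield 57/111 = 51.4% → Brookfield
Honors: Central 202/351 = 57.5%, Brookfield 15/22 = 68.2% → Brookfield
Remedial: Central 5/17 = 29.4%, Brookfield 126/326 = 38.7% → Brookfield
Overall: Central 250/461 = 54.2%, Brookfield 198/459 = 43.1% → Central
Brookfield wins each student group but Central wins overall — the comparison reverses. Brookfield's students skew toward remedial, which has a lower base rate.

Yes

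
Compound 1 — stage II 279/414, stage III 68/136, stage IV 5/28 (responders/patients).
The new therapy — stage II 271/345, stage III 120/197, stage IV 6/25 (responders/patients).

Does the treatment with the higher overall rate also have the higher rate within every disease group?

Yes

Stage II: Compound 1 279/414 = 67.4%, the new therapy 271/345 = 78.6% → the new therapy
Stage III: Compound 1 68/136 = 50.0%, the new therapy 120/197 = 60.9% → the new therapy
Stage IV: Compound 1 5/28 = 17.9%, the new therapy 6/25 = 24.0% → the new therapy
Overall: Compound 1 352/578 = 60.9%, the new therapy 397/567 = 70.0% → the new therapy
The new therapy wins overall and in every disease group — no reversal.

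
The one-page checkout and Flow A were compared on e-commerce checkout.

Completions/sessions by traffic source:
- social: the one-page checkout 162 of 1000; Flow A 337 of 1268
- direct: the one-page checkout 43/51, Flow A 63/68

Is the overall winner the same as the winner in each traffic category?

Yes

Social: the one-page checkout 162/1000 = 16.2%, Flow A 337/1268 = 26.6% → Flow A
Direct: the one-page checkout 43/51 = 84.3%, Flow A 63/68 = 92.6% → Flow A
Overall: the one-page checkout 205/1051 = 19.5%, Flow A 400/1336 = 29.9% → Flow A
Flow A wins overall and in every traffic group — no reversal.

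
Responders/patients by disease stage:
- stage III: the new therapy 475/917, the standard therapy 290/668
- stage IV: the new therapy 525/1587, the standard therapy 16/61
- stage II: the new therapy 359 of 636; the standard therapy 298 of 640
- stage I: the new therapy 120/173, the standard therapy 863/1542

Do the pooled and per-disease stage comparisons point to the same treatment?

Stage III: the new therapy 475/917 = 51.8%, the standard therapy 290/668 = 43.4% → the new therapy
Stage IV: the new therapy 525/1587 = 33.1%, the standard therapy 16/61 = 26.2% → the new therapy
Stage II: the new therapy 359/636 = 56.4%, the standard therapy 298/640 = 46.6% → the new therapy
Stage I: the new therapy 120/173 = 69.4%, the standard therapy 863/1542 = 56.0% → the new therapy
Overall: the new therapy 1479/3313 = 44.6%, the standard therapy 1467/2911 = 50.4% → the standard therapy
The new therapy wins each disease group but the standard therapy wins overall — the comparison reverses. The new therapy's patients skew toward stage IV, which has a lower base rate.

No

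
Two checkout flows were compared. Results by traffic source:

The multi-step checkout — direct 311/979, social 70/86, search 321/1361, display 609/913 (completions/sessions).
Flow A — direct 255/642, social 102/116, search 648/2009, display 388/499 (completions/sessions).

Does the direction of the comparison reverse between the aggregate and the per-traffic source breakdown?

No

Direct: the multi-step checkout 311/979 = 31.8%, Flow A 255/642 = 39.7% → Flow A
Social: the multi-step checkout 70/86 = 81.4%, Flow A 102/116 = 87.9% → Flow A
Search: the multi-step checkout 321/1361 = 23.6%, Flow A 648/2009 = 32.3% → Flow A
Display: the multi-step checkout 609/913 = 66.7%, Flow A 388/499 = 77.8% → Flow A
Overall: the multi-step checkout 1311/3339 = 39.3%, Flow A 1393/3266 = 42.7% → Flow A
Flow A wins overall and in every traffic group — no reversal.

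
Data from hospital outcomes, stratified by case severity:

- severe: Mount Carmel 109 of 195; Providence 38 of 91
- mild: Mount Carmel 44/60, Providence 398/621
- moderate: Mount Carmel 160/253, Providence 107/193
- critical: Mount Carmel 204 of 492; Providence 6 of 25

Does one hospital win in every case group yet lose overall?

Yes

Severe: Mount Carmel 109/195 = 55.9%, Providence 38/91 = 41.8% → Mount Carmel
Mild: Mount Carmel 44/60 = 73.3%, Providence 398/621 = 64.1% → Mount Carmel
Moderate: Mount Carmel 160/253 = 63.2%, Providence 107/193 = 55.4% → Mount Carmel
Critical: Mount Carmel 204/492 = 41.5%, Providence 6/25 = 24.0% → Mount Carmel
Overall: Mount Carmel 517/1000 = 51.7%, Providence 549/930 = 59.0% → Providence
Mount Carmel wins each case group but Providence wins overall — the comparison reverses. Mount Carmel's patients skew toward critical, which has a lower base rate.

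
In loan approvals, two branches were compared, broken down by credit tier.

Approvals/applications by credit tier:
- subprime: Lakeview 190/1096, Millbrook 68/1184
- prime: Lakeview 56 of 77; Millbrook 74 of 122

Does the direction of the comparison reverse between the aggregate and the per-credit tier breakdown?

Subprime: Lakeview 190/1096 = 17.3%, Millbrook 68/1184 = 5.7% → Lakeview
Prime: Lakeview 56/77 = 72.7%, Millbrook 74/122 = 60.7% → Lakeview
Overall: Lakeview 246/1173 = 21.0%, Millbrook 142/1306 = 10.9% → Lakeview
Lakeview wins overall and in every credit group — no reversal.

No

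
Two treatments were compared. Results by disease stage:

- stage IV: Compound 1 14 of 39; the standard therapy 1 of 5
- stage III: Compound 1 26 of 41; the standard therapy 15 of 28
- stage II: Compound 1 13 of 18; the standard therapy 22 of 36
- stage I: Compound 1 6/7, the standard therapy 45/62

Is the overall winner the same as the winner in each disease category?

Stage IV: Compound 1 14/39 = 35.9%, the standard therapy 1/5 = 20.0% → Compound 1
Stage III: Compound 1 26/41 = 63.4%, the standard therapy 15/28 = 53.6% → Compound 1
Stage II: Compound 1 13/18 = 72.2%, the standard therapy 22/36 = 61.1% → Compound 1
Stage I: Compound 1 6/7 = 85.7%, the standard therapy 45/62 = 72.6% → Compound 1
Overall: Compound 1 59/105 = 56.2%, the standard therapy 83/131 = 63.4% → the standard therapy
Compound 1 wins each disease group but the standard therapy wins overall — the comparison reverses. Compound 1's patients skew toward stage IV, which has a lower base rate.

No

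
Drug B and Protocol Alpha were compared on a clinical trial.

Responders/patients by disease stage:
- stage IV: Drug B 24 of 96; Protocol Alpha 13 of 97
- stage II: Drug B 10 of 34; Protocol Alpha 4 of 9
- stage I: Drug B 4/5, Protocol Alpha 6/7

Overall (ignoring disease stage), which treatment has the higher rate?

Stage IV: Drug B 24/96 = 25.0%, Protocol Alpha 13/97 = 13.4% → Drug B
Stage II: Drug B 10/34 = 29.4%, Protocol Alpha 4/9 = 44.4% → Protocol Alpha
Stage I: Drug B 4/5 = 80.0%, Protocol Alpha 6/7 = 85.7% → Protocol Alpha
Overall: Drug B 38/135 = 28.1%, Protocol Alpha 23/113 = 20.4% → Drug B
(Neither sweeps every disease group, but Drug B has the higher pooled rate.)

Drug B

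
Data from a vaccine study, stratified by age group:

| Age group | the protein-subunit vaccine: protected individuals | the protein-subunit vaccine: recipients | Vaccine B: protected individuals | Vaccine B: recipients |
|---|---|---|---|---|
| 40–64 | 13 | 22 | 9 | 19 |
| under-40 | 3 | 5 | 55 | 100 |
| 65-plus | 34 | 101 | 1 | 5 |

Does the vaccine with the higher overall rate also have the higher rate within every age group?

No

40–64: the protein-subunit vaccine 13/22 = 59.1%, Vaccine B 9/19 = 47.4% → the protein-subunit vaccine
Under-40: the protein-subunit vaccine 3/5 = 60.0%, Vaccine B 55/100 = 55.0% → the protein-subunit vaccine
65-plus: the protein-subunit vaccine 34/101 = 33.7%, Vaccine B 1/5 = 20.0% → the protein-subunit vaccine
Overall: the protein-subunit vaccine 50/128 = 39.1%, Vaccine B 65/124 = 52.4% → Vaccine B
The protein-subunit vaccine wins each age group but Vaccine B wins overall — the comparison reverses. The protein-subunit vaccine's recipients skew toward 65-plus, which has a lower base rate.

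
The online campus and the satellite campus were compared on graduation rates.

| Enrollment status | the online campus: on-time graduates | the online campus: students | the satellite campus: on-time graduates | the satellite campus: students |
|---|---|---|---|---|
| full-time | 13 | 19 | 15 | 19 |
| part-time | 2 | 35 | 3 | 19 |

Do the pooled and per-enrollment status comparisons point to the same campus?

Yes

Full-time: the online campus 13/19 = 68.4%, the satellite campus 15/19 = 78.9% → the satellite campus
Part-time: the online campus 2/35 = 5.7%, the satellite campus 3/19 = 15.8% → the satellite campus
Overall: the online campus 15/54 = 27.8%, the satellite campus 18/38 = 47.4% → the satellite campus
The satellite campus wins overall and in every enrollment group — no reversal.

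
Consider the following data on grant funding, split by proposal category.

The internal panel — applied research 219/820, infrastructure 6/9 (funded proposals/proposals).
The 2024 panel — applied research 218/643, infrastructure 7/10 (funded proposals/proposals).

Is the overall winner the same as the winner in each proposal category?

Yes

Applied research: the internal panel 219/820 = 26.7%, the 2024 panel 218/643 = 33.9% → the 2024 panel
Infrastructure: the internal panel 6/9 = 66.7%, the 2024 panel 7/10 = 70.0% → the 2024 panel
Overall: the internal panel 225/829 = 27.1%, the 2024 panel 225/653 = 34.5% → the 2024 panel
The 2024 panel wins overall and in every proposal group — no reversal.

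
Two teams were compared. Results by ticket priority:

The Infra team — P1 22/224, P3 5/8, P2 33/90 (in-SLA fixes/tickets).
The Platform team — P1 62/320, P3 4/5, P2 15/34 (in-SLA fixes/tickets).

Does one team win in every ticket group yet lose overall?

No

P1: the Infra team 22/224 = 9.8%, the Platform team 62/320 = 19.4% → the Platform team
P3: the Infra team 5/8 = 62.5%, the Platform team 4/5 = 80.0% → the Platform team
P2: the Infra team 33/90 = 36.7%, the Platform team 15/34 = 44.1% → the Platform team
Overall: the Infra team 60/322 = 18.6%, the Platform team 81/359 = 22.6% → the Platform team
The Platform team wins overall and in every ticket group — no reversal.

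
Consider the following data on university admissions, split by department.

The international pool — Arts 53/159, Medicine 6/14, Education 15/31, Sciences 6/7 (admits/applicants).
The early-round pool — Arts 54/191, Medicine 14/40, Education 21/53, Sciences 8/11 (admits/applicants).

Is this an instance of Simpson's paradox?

Arts: the international pool 53/159 = 33.3%, the early-round pool 54/191 = 28.3% → the international pool
Medicine: the international pool 6/14 = 42.9%, the early-round pool 14/40 = 35.0% → the international pool
Education: the international pool 15/31 = 48.4%, the early-round pool 21/53 = 39.6% → the international pool
Sciences: the international pool 6/7 = 85.7%, the early-round pool 8/11 = 72.7% → the international pool
Overall: the international pool 80/211 = 37.9%, the early-round pool 97/295 = 32.9% → the international pool
The international pool wins overall and in every department group — no reversal.

No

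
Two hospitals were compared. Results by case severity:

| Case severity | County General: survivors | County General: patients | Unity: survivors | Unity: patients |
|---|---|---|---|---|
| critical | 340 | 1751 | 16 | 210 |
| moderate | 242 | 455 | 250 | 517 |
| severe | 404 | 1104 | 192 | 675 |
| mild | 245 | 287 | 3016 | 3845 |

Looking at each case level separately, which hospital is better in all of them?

Critical: County General 340/1751 = 19.4%, Unity 16/210 = 7.6% → County General
Moderate: County General 242/455 = 53.2%, Unity 250/517 = 48.4% → County General
Severe: County General 404/1104 = 36.6%, Unity 192/675 = 28.4% → County General
Mild: County General 245/287 = 85.4%, Unity 3016/3845 = 78.4% → County General
County General has the higher rate in all 4 groups.

County General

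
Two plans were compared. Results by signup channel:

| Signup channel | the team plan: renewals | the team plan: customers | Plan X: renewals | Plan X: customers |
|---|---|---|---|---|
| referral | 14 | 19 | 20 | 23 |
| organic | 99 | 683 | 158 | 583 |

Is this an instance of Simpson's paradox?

No

Referral: the team plan 14/19 = 73.7%, Plan X 20/23 = 87.0% → Plan X
Organic: the team plan 99/683 = 14.5%, Plan X 158/583 = 27.1% → Plan X
Overall: the team plan 113/702 = 16.1%, Plan X 178/606 = 29.4% → Plan X
Plan X wins overall and in every signup group — no reversal.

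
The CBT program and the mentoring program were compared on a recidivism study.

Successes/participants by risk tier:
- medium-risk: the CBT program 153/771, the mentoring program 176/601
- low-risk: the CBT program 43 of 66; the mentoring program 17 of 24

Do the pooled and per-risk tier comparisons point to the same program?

Yes

Medium-risk: the CBT program 153/771 = 19.8%, the mentoring program 176/601 = 29.3% → the mentoring program
Low-risk: the CBT program 43/66 = 65.2%, the mentoring program 17/24 = 70.8% → the mentoring program
Overall: the CBT program 196/837 = 23.4%, the mentoring program 193/625 = 30.9% → the mentoring program
The mentoring program wins overall and in every risk group — no reversal.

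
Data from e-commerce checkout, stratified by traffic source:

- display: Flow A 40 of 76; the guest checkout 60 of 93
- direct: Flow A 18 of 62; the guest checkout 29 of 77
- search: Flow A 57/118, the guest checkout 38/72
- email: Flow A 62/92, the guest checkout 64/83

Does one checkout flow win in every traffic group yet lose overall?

Display: Flow A 40/76 = 52.6%, the guest checkout 60/93 = 64.5% → the guest checkout
Direct: Flow A 18/62 = 29.0%, the guest checkout 29/77 = 37.7% → the guest checkout
Search: Flow A 57/118 = 48.3%, the guest checkout 38/72 = 52.8% → the guest checkout
Email: Flow A 62/92 = 67.4%, the guest checkout 64/83 = 77.1% → the guest checkout
Overall: Flow A 177/348 = 50.9%, the guest checkout 191/325 = 58.8% → the guest checkout
The guest checkout wins overall and in every traffic group — no reversal.

No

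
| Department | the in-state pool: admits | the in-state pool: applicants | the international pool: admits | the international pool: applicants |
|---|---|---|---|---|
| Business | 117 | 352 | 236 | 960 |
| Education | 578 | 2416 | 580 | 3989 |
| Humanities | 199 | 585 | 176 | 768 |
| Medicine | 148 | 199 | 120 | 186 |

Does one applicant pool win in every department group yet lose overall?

No

Business: the in-state pool 117/352 = 33.2%, the international pool 236/960 = 24.6% → the in-state pool
Education: the in-state pool 578/2416 = 23.9%, the international pool 580/3989 = 14.5% → the in-state pool
Humanities: the in-state pool 199/585 = 34.0%, the international pool 176/768 = 22.9% → the in-state pool
Medicine: the in-state pool 148/199 = 74.4%, the international pool 120/186 = 64.5% → the in-state pool
Overall: the in-state pool 1042/3552 = 29.3%, the international pool 1112/5903 = 18.8% → the in-state pool
The in-state pool wins overall and in every department group — no reversal.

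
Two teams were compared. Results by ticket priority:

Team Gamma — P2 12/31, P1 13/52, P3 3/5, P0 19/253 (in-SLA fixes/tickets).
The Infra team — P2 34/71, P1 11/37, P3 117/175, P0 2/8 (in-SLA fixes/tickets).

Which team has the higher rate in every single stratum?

the Infra team

P2: Team Gamma 12/31 = 38.7%, the Infra team 34/71 = 47.9% → the Infra team
P1: Team Gamma 13/52 = 25.0%, the Infra team 11/37 = 29.7% → the Infra team
P3: Team Gamma 3/5 = 60.0%, the Infra team 117/175 = 66.9% → the Infra team
P0: Team Gamma 19/253 = 7.5%, the Infra team 2/8 = 25.0% → the Infra team
The Infra team has the higher rate in all 4 groups.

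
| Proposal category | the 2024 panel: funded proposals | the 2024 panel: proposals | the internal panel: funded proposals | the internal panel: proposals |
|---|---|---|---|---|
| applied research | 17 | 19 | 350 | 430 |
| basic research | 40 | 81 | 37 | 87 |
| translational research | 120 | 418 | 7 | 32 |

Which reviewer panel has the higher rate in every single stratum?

the 2024 panel

Applied research: the 2024 panel 17/19 = 89.5%, the internal panel 350/430 = 81.4% → the 2024 panel
Basic research: the 2024 panel 40/81 = 49.4%, the internal panel 37/87 = 42.5% → the 2024 panel
Translational research: the 2024 panel 120/418 = 28.7%, the internal panel 7/32 = 21.9% → the 2024 panel
The 2024 panel has the higher rate in all 3 groups.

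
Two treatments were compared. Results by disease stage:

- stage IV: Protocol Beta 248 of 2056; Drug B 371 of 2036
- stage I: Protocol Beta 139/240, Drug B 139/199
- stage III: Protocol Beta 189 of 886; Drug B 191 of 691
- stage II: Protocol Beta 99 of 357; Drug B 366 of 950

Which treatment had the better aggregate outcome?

Drug B

Stage IV: Protocol Beta 248/2056 = 12.1%, Drug B 371/2036 = 18.2% → Drug B
Stage I: Protocol Beta 139/240 = 57.9%, Drug B 139/199 = 69.8% → Drug B
Stage III: Protocol Beta 189/886 = 21.3%, Drug B 191/691 = 27.6% → Drug B
Stage II: Protocol Beta 99/357 = 27.7%, Drug B 366/950 = 38.5% → Drug B
Overall: Protocol Beta 675/3539 = 19.1%, Drug B 1067/3876 = 27.5% → Drug B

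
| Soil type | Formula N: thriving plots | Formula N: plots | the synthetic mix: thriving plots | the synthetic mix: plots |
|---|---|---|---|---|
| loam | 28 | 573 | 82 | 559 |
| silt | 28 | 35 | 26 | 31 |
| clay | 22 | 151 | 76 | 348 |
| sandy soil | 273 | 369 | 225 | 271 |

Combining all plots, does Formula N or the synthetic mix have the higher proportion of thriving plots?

the synthetic mix

Loam: Formula N 28/573 = 4.9%, the synthetic mix 82/559 = 14.7% → the synthetic mix
Silt: Formula N 28/35 = 80.0%, the synthetic mix 26/31 = 83.9% → the synthetic mix
Clay: Formula N 22/151 = 14.6%, the synthetic mix 76/348 = 21.8% → the synthetic mix
Sandy soil: Formula N 273/369 = 74.0%, the synthetic mix 225/271 = 83.0% → the synthetic mix
Overall: Formula N 351/1128 = 31.1%, the synthetic mix 409/1209 = 33.8% → the synthetic mix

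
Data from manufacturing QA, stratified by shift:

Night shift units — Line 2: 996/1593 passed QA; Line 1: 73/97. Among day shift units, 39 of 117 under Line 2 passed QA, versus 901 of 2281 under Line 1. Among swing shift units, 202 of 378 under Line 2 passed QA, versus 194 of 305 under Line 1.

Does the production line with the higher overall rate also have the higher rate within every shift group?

Night shift: Line 2 996/1593 = 62.5%, Line 1 73/97 = 75.3% → Line 1
Day shift: Line 2 39/117 = 33.3%, Line 1 901/2281 = 39.5% → Line 1
Swing shift: Line 2 202/378 = 53.4%, Line 1 194/305 = 63.6% → Line 1
Overall: Line 2 1237/2088 = 59.2%, Line 1 1168/2683 = 43.5% → Line 2
Line 1 wins each shift group but Line 2 wins overall — the comparison reverses. Line 1's units skew toward day shift, which has a lower base rate.

No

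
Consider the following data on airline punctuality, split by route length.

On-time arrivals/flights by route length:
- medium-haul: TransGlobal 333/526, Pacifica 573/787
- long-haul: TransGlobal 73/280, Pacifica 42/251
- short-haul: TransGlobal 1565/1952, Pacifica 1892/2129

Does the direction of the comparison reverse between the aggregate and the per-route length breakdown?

No

Medium-haul: TransGlobal 333/526 = 63.3%, Pacifica 573/787 = 72.8% → Pacifica
Long-haul: TransGlobal 73/280 = 26.1%, Pacifica 42/251 = 16.7% → TransGlobal
Short-haul: TransGlobal 1565/1952 = 80.2%, Pacifica 1892/2129 = 88.9% → Pacifica
Overall: TransGlobal 1971/2758 = 71.5%, Pacifica 2507/3167 = 79.2% → Pacifica
Neither sweeps: TransGlobal wins 1 of 3 groups, Pacifica wins 2. Pacifica wins overall but not every group — no Simpson reversal.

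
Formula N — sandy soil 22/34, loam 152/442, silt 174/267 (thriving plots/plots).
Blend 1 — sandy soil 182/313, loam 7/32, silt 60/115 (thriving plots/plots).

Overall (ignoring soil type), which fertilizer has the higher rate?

Blend 1

Sandy soil: Formula N 22/34 = 64.7%, Blend 1 182/313 = 58.1% → Formula N
Loam: Formula N 152/442 = 34.4%, Blend 1 7/32 = 21.9% → Formula N
Silt: Formula N 174/267 = 65.2%, Blend 1 60/115 = 52.2% → Formula N
Overall: Formula N 348/743 = 46.8%, Blend 1 249/460 = 54.1% → Blend 1
(Formula N wins every soil group but Blend 1 wins overall — Formula N's plots skew toward the low-rate loam group.)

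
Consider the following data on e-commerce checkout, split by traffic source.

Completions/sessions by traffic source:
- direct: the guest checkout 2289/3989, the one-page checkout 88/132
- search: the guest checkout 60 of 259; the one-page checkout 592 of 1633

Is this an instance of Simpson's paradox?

Yes

Direct: the guest checkout 2289/3989 = 57.4%, the one-page checkout 88/132 = 66.7% → the one-page checkout
Search: the guest checkout 60/259 = 23.2%, the one-page checkout 592/1633 = 36.3% → the one-page checkout
Overall: the guest checkout 2349/4248 = 55.3%, the one-page checkout 680/1765 = 38.5% → the guest checkout
The one-page checkout wins each traffic group but the guest checkout wins overall — the comparison reverses. The one-page checkout's sessions skew toward search, which has a lower base rate.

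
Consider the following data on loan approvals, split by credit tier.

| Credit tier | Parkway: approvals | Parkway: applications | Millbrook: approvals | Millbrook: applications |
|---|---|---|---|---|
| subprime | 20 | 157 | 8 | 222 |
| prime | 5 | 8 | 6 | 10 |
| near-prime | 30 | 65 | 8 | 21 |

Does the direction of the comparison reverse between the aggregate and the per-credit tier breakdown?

Subprime: Parkway 20/157 = 12.7%, Millbrook 8/222 = 3.6% → Parkway
Prime: Parkway 5/8 = 62.5%, Millbrook 6/10 = 60.0% → Parkway
Near-prime: Parkway 30/65 = 46.2%, Millbrook 8/21 = 38.1% → Parkway
Overall: Parkway 55/230 = 23.9%, Millbrook 22/253 = 8.7% → Parkway
Parkway wins overall and in every credit group — no reversal.

No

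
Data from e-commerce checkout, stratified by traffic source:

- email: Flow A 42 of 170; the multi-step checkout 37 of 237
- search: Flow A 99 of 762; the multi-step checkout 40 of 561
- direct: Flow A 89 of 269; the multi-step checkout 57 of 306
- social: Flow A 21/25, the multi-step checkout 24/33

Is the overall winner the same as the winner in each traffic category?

Yes

Email: Flow A 42/170 = 24.7%, the multi-step checkout 37/237 = 15.6% → Flow A
Search: Flow A 99/762 = 13.0%, the multi-step checkout 40/561 = 7.1% → Flow A
Direct: Flow A 89/269 = 33.1%, the multi-step checkout 57/306 = 18.6% → Flow A
Social: Flow A 21/25 = 84.0%, the multi-step checkout 24/33 = 72.7% → Flow A
Overall: Flow A 251/1226 = 20.5%, the multi-step checkout 158/1137 = 13.9% → Flow A
Flow A wins overall and in every traffic group — no reversal.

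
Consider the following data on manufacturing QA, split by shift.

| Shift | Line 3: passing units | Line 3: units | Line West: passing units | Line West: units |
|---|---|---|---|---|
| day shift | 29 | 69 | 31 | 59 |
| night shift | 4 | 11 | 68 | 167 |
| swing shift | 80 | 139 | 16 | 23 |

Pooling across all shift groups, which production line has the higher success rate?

Day shift: Line 3 29/69 = 42.0%, Line West 31/59 = 52.5% → Line West
Night shift: Line 3 4/11 = 36.4%, Line West 68/167 = 40.7% → Line West
Swing shift: Line 3 80/139 = 57.6%, Line West 16/23 = 69.6% → Line West
Overall: Line 3 113/219 = 51.6%, Line West 115/249 = 46.2% → Line 3
(Line West wins every shift group but Line 3 wins overall — Line West's units skew toward the low-rate night shift group.)

Line 3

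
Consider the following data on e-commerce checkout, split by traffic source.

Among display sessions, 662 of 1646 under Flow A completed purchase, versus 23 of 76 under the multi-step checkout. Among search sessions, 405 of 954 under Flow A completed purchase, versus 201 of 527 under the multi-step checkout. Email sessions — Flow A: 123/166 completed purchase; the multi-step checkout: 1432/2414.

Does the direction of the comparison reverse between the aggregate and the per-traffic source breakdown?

Yes

Display: Flow A 662/1646 = 40.2%, the multi-step checkout 23/76 = 30.3% → Flow A
Search: Flow A 405/954 = 42.5%, the multi-step checkout 201/527 = 38.1% → Flow A
Email: Flow A 123/166 = 74.1%, the multi-step checkout 1432/2414 = 59.3% → Flow A
Overall: Flow A 1190/2766 = 43.0%, the multi-step checkout 1656/3017 = 54.9% → the multi-step checkout
Flow A wins each traffic group but the multi-step checkout wins overall — the comparison reverses. Flow A's sessions skew toward display, which has a lower base rate.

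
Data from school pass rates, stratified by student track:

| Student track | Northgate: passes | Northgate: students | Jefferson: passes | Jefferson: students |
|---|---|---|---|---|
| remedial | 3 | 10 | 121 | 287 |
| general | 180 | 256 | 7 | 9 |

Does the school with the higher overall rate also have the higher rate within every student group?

No

Remedial: Northgate 3/10 = 30.0%, Jefferson 121/287 = 42.2% → Jefferson
General: Northgate 180/256 = 70.3%, Jefferson 7/9 = 77.8% → Jefferson
Overall: Northgate 183/266 = 68.8%, Jefferson 128/296 = 43.2% → Northgate
Jefferson wins each student group but Northgate wins overall — the comparison reverses. Jefferson's students skew toward remedial, which has a lower base rate.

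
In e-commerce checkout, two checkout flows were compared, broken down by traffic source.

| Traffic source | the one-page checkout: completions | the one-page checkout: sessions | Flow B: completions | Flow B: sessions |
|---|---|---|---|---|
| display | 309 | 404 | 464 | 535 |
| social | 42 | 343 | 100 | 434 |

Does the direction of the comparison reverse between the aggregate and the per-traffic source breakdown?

Display: the one-page checkout 309/404 = 76.5%, Flow B 464/535 = 86.7% → Flow B
Social: the one-page checkout 42/343 = 12.2%, Flow B 100/434 = 23.0% → Flow B
Overall: the one-page checkout 351/747 = 47.0%, Flow B 564/969 = 58.2% → Flow B
Flow B wins overall and in every traffic group — no reversal.

No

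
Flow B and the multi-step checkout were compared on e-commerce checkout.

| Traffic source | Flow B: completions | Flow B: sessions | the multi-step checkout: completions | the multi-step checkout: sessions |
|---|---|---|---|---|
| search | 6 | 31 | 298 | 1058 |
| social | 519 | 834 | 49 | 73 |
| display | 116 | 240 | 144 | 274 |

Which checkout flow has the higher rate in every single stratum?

the multi-step checkout

Search: Flow B 6/31 = 19.4%, the multi-step checkout 298/1058 = 28.2% → the multi-step checkout
Social: Flow B 519/834 = 62.2%, the multi-step checkout 49/73 = 67.1% → the multi-step checkout
Display: Flow B 116/240 = 48.3%, the multi-step checkout 144/274 = 52.6% → the multi-step checkout
The multi-step checkout has the higher rate in all 3 groups.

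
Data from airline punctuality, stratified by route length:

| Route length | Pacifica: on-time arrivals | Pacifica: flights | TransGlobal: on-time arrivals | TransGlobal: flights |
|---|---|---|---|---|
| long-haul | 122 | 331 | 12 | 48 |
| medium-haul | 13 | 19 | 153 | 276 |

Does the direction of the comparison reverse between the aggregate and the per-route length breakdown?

Long-haul: Pacifica 122/331 = 36.9%, TransGlobal 12/48 = 25.0% → Pacifica
Medium-haul: Pacifica 13/19 = 68.4%, TransGlobal 153/276 = 55.4% → Pacifica
Overall: Pacifica 135/350 = 38.6%, TransGlobal 165/324 = 50.9% → TransGlobal
Pacifica wins each route group but TransGlobal wins overall — the comparison reverses. Pacifica's flights skew toward long-haul, which has a lower base rate.

Yes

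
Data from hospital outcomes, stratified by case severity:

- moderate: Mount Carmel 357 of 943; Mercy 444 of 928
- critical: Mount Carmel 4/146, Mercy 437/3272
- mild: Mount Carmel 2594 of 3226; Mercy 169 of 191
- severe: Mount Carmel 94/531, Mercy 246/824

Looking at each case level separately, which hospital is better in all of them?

Moderate: Mount Carmel 357/943 = 37.9%, Mercy 444/928 = 47.8% → Mercy
Critical: Mount Carmel 4/146 = 2.7%, Mercy 437/3272 = 13.4% → Mercy
Mild: Mount Carmel 2594/3226 = 80.4%, Mercy 169/191 = 88.5% → Mercy
Severe: Mount Carmel 94/531 = 17.7%, Mercy 246/824 = 29.9% → Mercy
Mercy has the higher rate in all 4 groups.

Mercy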